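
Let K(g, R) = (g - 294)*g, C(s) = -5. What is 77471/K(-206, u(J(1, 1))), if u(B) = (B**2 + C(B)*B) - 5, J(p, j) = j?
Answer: 77471/103000 ≈ 0.75215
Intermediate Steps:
u(B) = -5 + B**2 - 5*B (u(B) = (B**2 - 5*B) - 5 = -5 + B**2 - 5*B)
K(g, R) = g*(-294 + g) (K(g, R) = (-294 + g)*g = g*(-294 + g))
77471/K(-206, u(J(1, 1))) = 77471/((-206*(-294 - 206))) = 77471/((-206*(-500))) = 77471/103000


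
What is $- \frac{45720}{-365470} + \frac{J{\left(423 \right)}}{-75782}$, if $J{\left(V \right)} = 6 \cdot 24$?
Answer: $\frac{24372324}{197828911} \approx 0.1232$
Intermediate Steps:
$J{\left(V \right)} = 144$
$- \frac{45720}{-365470} + \frac{J{\left(423 \right)}}{-75782} = - \frac{45720}{-365470} + \frac{144}{-75782} = \left(-45720\right) \left(- \frac{1}{365470}\right) + 144 \left(- \frac{1}{75782}\right) = \frac{4572}{36547} - \frac{72}{37891} = \frac{24372324}{197828911}$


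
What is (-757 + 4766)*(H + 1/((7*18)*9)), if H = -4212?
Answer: -19148615663/1134 ≈ -1.6886e+7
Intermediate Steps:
(-757 + 4766)*(H + 1/((7*18)*9)) = (-757 + 4766)*(-4212 + 1/((7*18)*9)) = 4009*(-4212 + 1/(126*9)) = 4009*(-4212 + 1/1134) = 4009*(-4776407/1134) = -19148615663/1134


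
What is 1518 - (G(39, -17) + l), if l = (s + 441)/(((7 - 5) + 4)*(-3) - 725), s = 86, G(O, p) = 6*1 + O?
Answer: 1094966/743 ≈ 1473.7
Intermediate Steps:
G(O, p) = 6 + O
l = -527/743 (l = (86 + 441)/(((7 - 5) + 4)*(-3) - 725) = 527/((2 + 4)*(-3) - 725) = 527/(6*(-3) - 725) = 527/(-18 - 725) = 527/(-743) = 527*(-1/743) = -527/743 ≈ -0.70929)
1518 - (G(39, -17) + l) = 1518 - ((6 + 39) - 527/743) = 1518 - (45 - 527/743) = 1518 - 1*32908/743 = 1518 - 32908/743 = 1094966/743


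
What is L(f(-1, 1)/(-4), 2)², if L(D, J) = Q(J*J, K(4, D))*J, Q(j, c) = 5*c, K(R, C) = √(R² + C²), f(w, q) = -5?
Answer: 7025/4 ≈ 1756.3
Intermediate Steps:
K(R, C) = √(C² + R²)
L(D, J) = 5*J*√(16 + D²) (L(D, J) = (5*√(D² + 4²))*J = (5*√(D² + 16))*J = (5*√(16 + D²))*J = 5*J*√(16 + D²))
L(f(-1, 1)/(-4), 2)² = (5*2*√(16 + (-5/(-4))²))² = (5*2*√(16 + (-5*(-¼))²))² = (5*2*√(16 + (5/4)²))² = (5*2*√(16 + 25/16))² = (5*2*√(281/16))² = (5*2*(√281/4))² = (5*√281/2)² = 7025/4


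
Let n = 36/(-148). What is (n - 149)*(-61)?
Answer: 336842/37 ≈ 9103.8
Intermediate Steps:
n = -9/37 (n = 36*(-1/148) = -9/37 ≈ -0.24324)
(n - 149)*(-61) = (-9/37 - 149)*(-61) = -5522/37*(-61) = 336842/37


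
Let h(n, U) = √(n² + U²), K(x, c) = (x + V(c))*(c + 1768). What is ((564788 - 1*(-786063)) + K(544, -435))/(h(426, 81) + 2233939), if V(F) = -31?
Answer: 1136337751130/1247620816921 - 1526010*√20893/1247620816921 ≈ 0.91063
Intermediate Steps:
K(x, c) = (-31 + x)*(1768 + c) (K(x, c) = (x - 31)*(c + 1768) = (-31 + x)*(1768 + c))
h(n, U) = √(U² + n²)
((564788 - 1*(-786063)) + K(544, -435))/(h(426, 81) + 2233939) = ((564788 - 1*(-786063)) + (-54808 - 31*(-435) + 1768*544 - 435*544))/(√(81² + 426²) + 2233939) = ((564788 + 786063) + (-54808 + 13485 + 961792 - 236640))/(√(6561 + 181476) + 2233939) = (1350851 + 683829)/(√188037 + 2233939) = 2034680/(3*√20893 + 2233939) = 2034680/(2233939 + 3*√20893)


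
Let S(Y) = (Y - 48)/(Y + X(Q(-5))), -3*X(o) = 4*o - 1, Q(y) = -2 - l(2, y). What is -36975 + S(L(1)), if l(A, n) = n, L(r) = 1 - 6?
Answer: -961191/26 ≈ -36969.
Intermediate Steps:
L(r) = -5
Q(y) = -2 - y
X(o) = ⅓ - 4*o/3 (X(o) = -(4*o - 1)/3 = -(-1 + 4*o)/3 = ⅓ - 4*o/3)
S(Y) = (-48 + Y)/(-11/3 + Y) (S(Y) = (Y - 48)/(Y + (⅓ - 4*(-2 - 1*(-5))/3)) = (-48 + Y)/(Y + (⅓ - 4*(-2 + 5)/3)) = (-48 + Y)/(Y + (⅓ - 4/3*3)) = (-48 + Y)/(Y + (⅓ - 4)) = (-48 + Y)/(Y - 11/3) = (-48 + Y)/(-11/3 + Y))
-36975 + S(L(1)) = -36975 + 3*(-48 - 5)/(-11 + 3*(-5)) = -36975 + 3*(-53)/(-11 - 15) = -36975 + 3*(-53)/(-26) = -36975 + 3*(-1/26)*(-53) = -36975 + 159/26 = -961191/26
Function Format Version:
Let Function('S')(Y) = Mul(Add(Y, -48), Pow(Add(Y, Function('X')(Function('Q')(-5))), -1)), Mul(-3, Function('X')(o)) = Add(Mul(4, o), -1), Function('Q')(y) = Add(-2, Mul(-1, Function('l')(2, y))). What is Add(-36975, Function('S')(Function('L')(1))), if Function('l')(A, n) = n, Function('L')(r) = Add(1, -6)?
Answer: Rational(-961191, 26) ≈ -36969.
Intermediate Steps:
Function('L')(r) = -5
Function('Q')(y) = Add(-2, Mul(-1, y))
Function('X')(o) = Add(Rational(1, 3), Mul(Rational(-4, 3), o)) (Function('X')(o) = Mul(Rational(-1, 3), Add(Mul(4, o), -1)) = Mul(Rational(-1, 3), Add(-1, Mul(4, o))) = Add(Rational(1, 3), Mul(Rational(-4, 3), o)))
Function('S')(Y) = Mul(Pow(Add(Rational(-11, 3), Y), -1), Add(-48, Y)) (Function('S')(Y) = Mul(Add(Y, -48), Pow(Add(Y, Add(Rational(1, 3), Mul(Rational(-4, 3), Add(-2, Mul(-1, -5))))), -1)) = Mul(Add(-48, Y), Pow(Add(Y, Add(Rational(1, 3), Mul(Rational(-4, 3), Add(-2, 5)))), -1)) = Mul(Add(-48, Y), Pow(Add(Y, Add(Rational(1, 3), Mul(Rational(-4, 3), 3))), -1)) = Mul(Add(-48, Y), Pow(Add(Y, Add(Rational(1, 3), -4)), -1)) = Mul(Add(-48, Y), Pow(Add(Y, Rational(-11, 3)), -1)) = Mul(Add(-48, Y), Pow(Add(Rational(-11, 3), Y), -1)) = Mul(Pow(Add(Rational(-11, 3), Y), -1), Add(-48, Y)))
Add(-36975, Function('S')(Function('L')(1))) = Add(-36975, Mul(3, Pow(Add(-11, Mul(3, -5)), -1), Add(-48, -5))) = Add(-36975, Mul(3, Pow(Add(-11, -15), -1), -53)) = Add(-36975, Mul(3, Pow(-26, -1), -53)) = Add(-36975, Mul(3, Rational(-1, 26), -53)) = Add(-36975, Rational(159, 26)) = Rational(-961191, 26)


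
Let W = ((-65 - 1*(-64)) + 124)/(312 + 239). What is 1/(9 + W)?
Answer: 551/5082 ≈ 0.10842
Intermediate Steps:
W = 123/551 (W = ((-65 + 64) + 124)/551 = (-1 + 124)*(1/551) = 123*(1/551) = 123/551 ≈ 0.22323)
1/(9 + W) = 1/(9 + 123/551) = 1/(5082/551) = 551/5082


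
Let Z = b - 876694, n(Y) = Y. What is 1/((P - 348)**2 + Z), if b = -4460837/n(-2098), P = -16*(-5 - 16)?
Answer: -2098/1834541063 ≈ -1.1436e-6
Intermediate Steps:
P = 336 (P = -16*(-21) = 336)
b = 4460837/2098 (b = -4460837/(-2098) = -4460837*(-1/2098) = 4460837/2098 ≈ 2126.2)
Z = -1834843175/2098 (Z = 4460837/2098 - 876694 = -1834843175/2098 ≈ -8.7457e+5)
1/((P - 348)**2 + Z) = 1/((336 - 348)**2 - 1834843175/2098) = 1/((-12)**2 - 1834843175/2098) = 1/(144 - 1834843175/2098) = 1/(-1834541063/2098) = -2098/1834541063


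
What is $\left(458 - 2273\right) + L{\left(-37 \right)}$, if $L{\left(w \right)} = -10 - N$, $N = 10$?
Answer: $-1835$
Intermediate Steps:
$L{\left(w \right)} = -20$ ($L{\left(w \right)} = -10 - 10 = -20$)
$\left(458 - 2273\right) + L{\left(-37 \right)} = \left(458 - 2273\right) - 20 = -1815 - 20 = -1835$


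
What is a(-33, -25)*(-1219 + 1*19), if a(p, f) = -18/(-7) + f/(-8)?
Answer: -47850/7 ≈ -6835.7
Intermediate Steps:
a(p, f) = 18/7 - f/8 (a(p, f) = -18*(-1/7) + f*(-1/8) = 18/7 - f/8)
a(-33, -25)*(-1219 + 1*19) = (18/7 - 1/8*(-25))*(-1219 + 1*19) = (18/7 + 25/8)*(-1219 + 19) = (319/56)*(-1200) = -47850/7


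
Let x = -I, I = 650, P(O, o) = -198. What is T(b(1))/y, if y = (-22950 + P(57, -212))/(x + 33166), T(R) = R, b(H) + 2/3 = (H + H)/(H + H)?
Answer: -8129/17361 ≈ -0.46823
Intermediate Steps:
b(H) = 1/3 (b(H) = -2/3 + (H + H)/(H + H) = -2/3 + (2*H)/((2*H)) = -2/3 + (2*H)*(1/(2*H)) = -2/3 + 1 = 1/3)
x = -650 (x = -1*650 = -650)
y = -5787/8129 (y = (-22950 - 198)/(-650 + 33166) = -23148/32516 = -23148*1/32516 = -5787/8129 ≈ -0.71190)
T(b(1))/y = 1/(3*(-5787/8129)) = (1/3)*(-8129/5787) = -8129/17361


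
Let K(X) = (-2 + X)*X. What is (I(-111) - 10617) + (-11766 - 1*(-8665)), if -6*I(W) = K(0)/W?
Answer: -13718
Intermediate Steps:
K(X) = X*(-2 + X)
I(W) = 0 (I(W) = -0*(-2 + 0)/(6*W) = -0*(-2)/(6*W) = -0/W = -⅙*0 = 0)
(I(-111) - 10617) + (-11766 - 1*(-8665)) = (0 - 10617) + (-11766 - 1*(-8665)) = -10617 + (-11766 + 8665) = -10617 - 3101 = -13718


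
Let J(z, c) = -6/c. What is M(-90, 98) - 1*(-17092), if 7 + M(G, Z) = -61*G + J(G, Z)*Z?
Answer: 22569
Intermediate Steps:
M(G, Z) = -13 - 61*G (M(G, Z) = -7 + (-61*G + (-6/Z)*Z) = -7 + (-61*G - 6) = -7 + (-6 - 61*G) = -13 - 61*G)
M(-90, 98) - 1*(-17092) = (-13 - 61*(-90)) - 1*(-17092) = (-13 + 5490) + 17092 = 5477 + 17092 = 22569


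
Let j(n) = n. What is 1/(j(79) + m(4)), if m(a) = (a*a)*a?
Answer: 1/143 ≈ 0.0069930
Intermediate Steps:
m(a) = a**3 (m(a) = a**2*a = a**3)
1/(j(79) + m(4)) = 1/(79 + 4**3) = 1/(79 + 64) = 1/143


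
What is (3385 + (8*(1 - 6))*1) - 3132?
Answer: 213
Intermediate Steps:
(3385 + (8*(1 - 6))*1) - 3132 = (3385 + (8*(-5))*1) - 3132 = (3385 - 40*1) - 3132 = (3385 - 40) - 3132 = 3345 - 3132 = 213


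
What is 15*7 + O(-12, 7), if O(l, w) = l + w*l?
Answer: 9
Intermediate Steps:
O(l, w) = l + l*w
15*7 + O(-12, 7) = 15*7 - 12*(1 + 7) = 105 - 12*8 = 105 - 96 = 9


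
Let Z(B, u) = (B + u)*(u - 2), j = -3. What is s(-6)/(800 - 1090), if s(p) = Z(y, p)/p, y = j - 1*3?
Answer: 8/145 ≈ 0.055172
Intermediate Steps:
y = -6 (y = -3 - 1*3 = -3 - 3 = -6)
Z(B, u) = (-2 + u)*(B + u) (Z(B, u) = (B + u)*(-2 + u) = (-2 + u)*(B + u))
s(p) = (12 + p² - 8*p)/p (s(p) = (p² - 2*(-6) - 2*p - 6*p)/p = (p² + 12 - 2*p - 6*p)/p = (12 + p² - 8*p)/p)
s(-6)/(800 - 1090) = (-8 - 6 + 12/(-6))/(800 - 1090) = (-8 - 6 + 12*(-⅙))/(-290) = -(-8 - 6 - 2)/290 = -1/290*(-16) = 8/145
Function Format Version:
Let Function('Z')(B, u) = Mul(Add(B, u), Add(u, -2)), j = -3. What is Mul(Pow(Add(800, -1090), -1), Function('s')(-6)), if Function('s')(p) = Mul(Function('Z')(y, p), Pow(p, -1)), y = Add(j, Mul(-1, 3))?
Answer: Rational(8, 145) ≈ 0.055172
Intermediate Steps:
y = -6 (y = Add(-3, Mul(-1, 3)) = Add(-3, -3) = -6)
Function('Z')(B, u) = Mul(Add(-2, u), Add(B, u)) (Function('Z')(B, u) = Mul(Add(B, u), Add(-2, u)) = Mul(Add(-2, u), Add(B, u)))
Function('s')(p) = Mul(Pow(p, -1), Add(12, Pow(p, 2), Mul(-8, p))) (Function('s')(p) = Mul(Add(Pow(p, 2), Mul(-2, -6), Mul(-2, p), Mul(-6, p)), Pow(p, -1)) = Mul(Add(Pow(p, 2), 12, Mul(-2, p), Mul(-6, p)), Pow(p, -1)) = Mul(Add(12, Pow(p, 2), Mul(-8, p)), Pow(p, -1)) = Mul(Pow(p, -1), Add(12, Pow(p, 2), Mul(-8, p))))
Mul(Pow(Add(800, -1090), -1), Function('s')(-6)) = Mul(Pow(Add(800, -1090), -1), Add(-8, -6, Mul(12, Pow(-6, -1)))) = Mul(Pow(-290, -1), Add(-8, -6, Mul(12, Rational(-1, 6)))) = Mul(Rational(-1, 290), Add(-8, -6, -2)) = Mul(Rational(-1, 290), -16) = Rational(8, 145)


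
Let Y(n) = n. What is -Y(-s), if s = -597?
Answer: -597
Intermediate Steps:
-Y(-s) = -(-1)*(-597) = -1*597 = -597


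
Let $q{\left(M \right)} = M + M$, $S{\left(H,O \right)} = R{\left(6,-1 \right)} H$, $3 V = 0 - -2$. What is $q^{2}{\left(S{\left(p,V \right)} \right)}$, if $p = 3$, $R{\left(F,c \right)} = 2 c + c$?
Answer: $324$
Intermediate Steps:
$R{\left(F,c \right)} = 3 c$
$V = \frac{2}{3}$ ($V = \frac{0 - -2}{3} = \frac{0 + 2}{3} = \frac{1}{3} \cdot 2 = \frac{2}{3} \approx 0.66667$)
$S{\left(H,O \right)} = - 3 H$ ($S{\left(H,O \right)} = 3 \left(-1\right) H = - 3 H$)
$q{\left(M \right)} = 2 M$
$q^{2}{\left(S{\left(p,V \right)} \right)} = \left(2 \left(\left(-3\right) 3\right)\right)^{2} = \left(2 \left(-9\right)\right)^{2} = \left(-18\right)^{2} = 324$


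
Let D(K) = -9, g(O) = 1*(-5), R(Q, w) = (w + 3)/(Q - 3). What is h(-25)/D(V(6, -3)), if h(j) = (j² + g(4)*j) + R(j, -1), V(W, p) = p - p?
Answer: -10499/126 ≈ -83.325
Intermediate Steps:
R(Q, w) = (3 + w)/(-3 + Q)
g(O) = -5
V(W, p) = 0
h(j) = j² - 5*j + 2/(-3 + j) (h(j) = (j² - 5*j) + (3 - 1)/(-3 + j) = (j² - 5*j) + 2/(-3 + j) = j² - 5*j + 2/(-3 + j))
h(-25)/D(V(6, -3)) = ((2 - 25*(-5 - 25)*(-3 - 25))/(-3 - 25))/(-9) = ((2 - 25*(-30)*(-28))/(-28))*(-⅑) = -(2 - 21000)/28*(-⅑) = -1/28*(-20998)*(-⅑) = (10499/14)*(-⅑) = -10499/126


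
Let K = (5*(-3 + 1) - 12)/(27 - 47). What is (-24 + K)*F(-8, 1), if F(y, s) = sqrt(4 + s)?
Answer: -229*sqrt(5)/10 ≈ -51.206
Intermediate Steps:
K = 11/10 (K = (5*(-2) - 12)/(-20) = (-10 - 12)*(-1/20) = -22*(-1/20) = 11/10 ≈ 1.1000)
(-24 + K)*F(-8, 1) = (-24 + 11/10)*sqrt(4 + 1) = -229*sqrt(5)/10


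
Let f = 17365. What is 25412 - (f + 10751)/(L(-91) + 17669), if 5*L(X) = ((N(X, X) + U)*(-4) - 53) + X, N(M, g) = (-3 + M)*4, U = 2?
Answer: 759746528/29899 ≈ 25410.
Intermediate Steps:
N(M, g) = -12 + 4*M
L(X) = -13/5 - 3*X (L(X) = ((((-12 + 4*X) + 2)*(-4) - 53) + X)/5 = (((-10 + 4*X)*(-4) - 53) + X)/5 = (((40 - 16*X) - 53) + X)/5 = ((-13 - 16*X) + X)/5 = (-13 - 15*X)/5 = -13/5 - 3*X)
25412 - (f + 10751)/(L(-91) + 17669) = 25412 - (17365 + 10751)/((-13/5 - 3*(-91)) + 17669) = 25412 - 28116/((-13/5 + 273) + 17669) = 25412 - 28116/(1352/5 + 17669) = 25412 - 28116/89697/5 = 25412 - 28116*5/89697 = 25412 - 1*46860/29899 = 25412 - 46860/29899 = 759746528/29899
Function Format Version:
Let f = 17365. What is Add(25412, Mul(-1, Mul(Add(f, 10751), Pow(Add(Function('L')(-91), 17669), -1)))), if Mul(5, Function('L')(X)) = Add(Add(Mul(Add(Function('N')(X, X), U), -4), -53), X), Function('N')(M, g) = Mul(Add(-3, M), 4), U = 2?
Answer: Rational(759746528, 29899) ≈ 25410.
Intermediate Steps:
Function('N')(M, g) = Add(-12, Mul(4, M))
Function('L')(X) = Add(Rational(-13, 5), Mul(-3, X)) (Function('L')(X) = Mul(Rational(1, 5), Add(Add(Mul(Add(Add(-12, Mul(4, X)), 2), -4), -53), X)) = Mul(Rational(1, 5), Add(Add(Mul(Add(-10, Mul(4, X)), -4), -53), X)) = Mul(Rational(1, 5), Add(Add(Add(40, Mul(-16, X)), -53), X)) = Mul(Rational(1, 5), Add(Add(-13, Mul(-16, X)), X)) = Mul(Rational(1, 5), Add(-13, Mul(-15, X))) = Add(Rational(-13, 5), Mul(-3, X)))
Add(25412, Mul(-1, Mul(Add(f, 10751), Pow(Add(Function('L')(-91), 17669), -1)))) = Add(25412, Mul(-1, Mul(Add(17365, 10751), Pow(Add(Add(Rational(-13, 5), Mul(-3, -91)), 17669), -1)))) = Add(25412, Mul(-1, Mul(28116, Pow(Add(Add(Rational(-13, 5), 273), 17669), -1)))) = Add(25412, Mul(-1, Mul(28116, Pow(Add(Rational(1352, 5), 17669), -1)))) = Add(25412, Mul(-1, Mul(28116, Pow(Rational(89697, 5), -1)))) = Add(25412, Mul(-1, Mul(28116, Rational(5, 89697)))) = Add(25412, Mul(-1, Rational(46860, 29899))) = Add(25412, Rational(-46860, 29899)) = Rational(759746528, 29899)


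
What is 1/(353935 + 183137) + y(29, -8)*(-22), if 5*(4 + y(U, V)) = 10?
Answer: 23631169/537072 ≈ 44.000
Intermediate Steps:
y(U, V) = -2 (y(U, V) = -4 + (⅕)*10 = -4 + 2 = -2)
1/(353935 + 183137) + y(29, -8)*(-22) = 1/(353935 + 183137) - 2*(-22) = 1/537072 + 44 = 23631169/537072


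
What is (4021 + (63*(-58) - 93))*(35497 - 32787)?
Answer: 742540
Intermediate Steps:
(4021 + (63*(-58) - 93))*(35497 - 32787) = (4021 + (-3654 - 93))*2710 = (4021 - 3747)*2710 = 274*2710 = 742540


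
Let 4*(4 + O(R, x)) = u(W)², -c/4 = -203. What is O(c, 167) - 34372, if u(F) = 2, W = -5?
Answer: -34375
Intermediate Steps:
c = 812 (c = -4*(-203) = 812)
O(R, x) = -3 (O(R, x) = -4 + (¼)*2² = -4 + (¼)*4 = -4 + 1 = -3)
O(c, 167) - 34372 = -3 - 34372 = -34375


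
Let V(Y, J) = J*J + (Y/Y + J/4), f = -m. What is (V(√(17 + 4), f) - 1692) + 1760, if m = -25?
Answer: 2801/4 ≈ 700.25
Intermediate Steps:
f = 25 (f = -1*(-25) = 25)
V(Y, J) = 1 + J² + J/4 (V(Y, J) = J² + (1 + J*(¼)) = J² + (1 + J/4) = 1 + J² + J/4)
(V(√(17 + 4), f) - 1692) + 1760 = ((1 + 25² + (¼)*25) - 1692) + 1760 = ((1 + 625 + 25/4) - 1692) + 1760 = (2529/4 - 1692) + 1760 = -4239/4 + 1760 = 2801/4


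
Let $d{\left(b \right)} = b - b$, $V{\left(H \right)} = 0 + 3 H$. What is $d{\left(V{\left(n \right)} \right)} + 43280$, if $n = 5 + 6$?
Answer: $43280$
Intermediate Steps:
$n = 11$
$V{\left(H \right)} = 3 H$
$d{\left(b \right)} = 0$
$d{\left(V{\left(n \right)} \right)} + 43280 = 0 + 43280 = 43280$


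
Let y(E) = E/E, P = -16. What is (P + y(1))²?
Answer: 225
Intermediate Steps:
y(E) = 1
(P + y(1))² = (-16 + 1)² = (-15)² = 225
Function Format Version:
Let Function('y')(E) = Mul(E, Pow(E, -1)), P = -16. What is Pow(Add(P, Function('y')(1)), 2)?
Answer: 225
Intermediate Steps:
Function('y')(E) = 1
Pow(Add(P, Function('y')(1)), 2) = Pow(Add(-16, 1), 2) = Pow(-15, 2) = 225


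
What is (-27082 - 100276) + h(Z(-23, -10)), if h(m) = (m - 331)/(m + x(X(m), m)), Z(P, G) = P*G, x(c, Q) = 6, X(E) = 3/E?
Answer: -30056589/236 ≈ -1.2736e+5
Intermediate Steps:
Z(P, G) = G*P
h(m) = (-331 + m)/(6 + m) (h(m) = (m - 331)/(m + 6) = (-331 + m)/(6 + m))
(-27082 - 100276) + h(Z(-23, -10)) = (-27082 - 100276) + (-331 - 10*(-23))/(6 - 10*(-23)) = -127358 + (-331 + 230)/(6 + 230) = -127358 - 101/236 = -30056589/236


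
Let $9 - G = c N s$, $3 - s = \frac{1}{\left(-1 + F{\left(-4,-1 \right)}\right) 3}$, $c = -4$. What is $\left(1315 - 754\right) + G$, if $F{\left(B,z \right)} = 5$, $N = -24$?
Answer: $290$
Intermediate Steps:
$s = \frac{35}{12}$ ($s = 3 - \frac{1}{\left(-1 + 5\right) 3} = 3 - \frac{1}{4 \cdot 3} = 3 - \frac{1}{12} = \frac{35}{12} \approx 2.9167$)
$G = -271$ ($G = 9 - \left(-4\right) \left(-24\right) \frac{35}{12} = 9 - 96 \cdot \frac{35}{12} = 9 - 280 = -271$)
$\left(1315 - 754\right) + G = \left(1315 - 754\right) - 271 = 561 - 271 = 290$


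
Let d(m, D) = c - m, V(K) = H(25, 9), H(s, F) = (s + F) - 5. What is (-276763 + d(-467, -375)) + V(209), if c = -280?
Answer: -276547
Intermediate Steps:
H(s, F) = -5 + F + s (H(s, F) = (F + s) - 5 = -5 + F + s)
V(K) = 29 (V(K) = -5 + 9 + 25 = 29)
d(m, D) = -280 - m
(-276763 + d(-467, -375)) + V(209) = (-276763 + (-280 - 1*(-467))) + 29 = (-276763 + (-280 + 467)) + 29 = (-276763 + 187) + 29 = -276576 + 29 = -276547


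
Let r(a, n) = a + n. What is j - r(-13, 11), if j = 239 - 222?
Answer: 19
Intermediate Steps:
j = 17
j - r(-13, 11) = 17 - (-13 + 11) = 17 - 1*(-2) = 17 + 2 = 19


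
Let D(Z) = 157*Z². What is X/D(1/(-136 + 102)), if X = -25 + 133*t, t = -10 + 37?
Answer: 4122296/157 ≈ 26257.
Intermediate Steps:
t = 27
X = 3566 (X = -25 + 133*27 = -25 + 3591 = 3566)
X/D(1/(-136 + 102)) = 3566/((157*(1/(-136 + 102))²)) = 3566/((157*(1/(-34))²)) = 3566/((157*(-1/34)²)) = 3566/((157*(1/1156))) = 3566/(157/1156) = 3566*(1156/157) = 4122296/157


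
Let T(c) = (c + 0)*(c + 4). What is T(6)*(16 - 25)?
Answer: -540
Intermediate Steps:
T(c) = c*(4 + c)
T(6)*(16 - 25) = (6*(4 + 6))*(16 - 25) = (6*10)*(-9) = 60*(-9) = -540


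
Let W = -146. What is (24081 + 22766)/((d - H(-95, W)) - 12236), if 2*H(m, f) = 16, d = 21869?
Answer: 46847/9625 ≈ 4.8672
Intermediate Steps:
H(m, f) = 8 (H(m, f) = (½)*16 = 8)
(24081 + 22766)/((d - H(-95, W)) - 12236) = (24081 + 22766)/((21869 - 1*8) - 12236) = 46847/((21869 - 8) - 12236) = 46847/(21861 - 12236) = 46847/9625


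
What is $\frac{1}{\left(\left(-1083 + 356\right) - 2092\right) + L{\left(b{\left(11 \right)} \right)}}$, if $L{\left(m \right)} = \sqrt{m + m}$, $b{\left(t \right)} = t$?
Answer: $- \frac{2819}{7946739} - \frac{\sqrt{22}}{7946739} \approx -0.00035533$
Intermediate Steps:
$L{\left(m \right)} = \sqrt{2} \sqrt{m}$ ($L{\left(m \right)} = \sqrt{2 m} = \sqrt{2} \sqrt{m}$)
$\frac{1}{\left(\left(-1083 + 356\right) - 2092\right) + L{\left(b{\left(11 \right)} \right)}} = \frac{1}{\left(\left(-1083 + 356\right) - 2092\right) + \sqrt{2} \sqrt{11}} = \frac{1}{\left(-727 - 2092\right) + \sqrt{22}} = \frac{1}{-2819 + \sqrt{22}}$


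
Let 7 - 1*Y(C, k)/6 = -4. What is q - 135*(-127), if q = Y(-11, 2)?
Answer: 17211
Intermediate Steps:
Y(C, k) = 66 (Y(C, k) = 42 - 6*(-4) = 42 + 24 = 66)
q = 66
q - 135*(-127) = 66 - 135*(-127) = 66 + 17145 = 17211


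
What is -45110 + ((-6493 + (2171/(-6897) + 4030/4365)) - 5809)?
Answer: -115226212891/2007027 ≈ -57411.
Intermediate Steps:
-45110 + ((-6493 + (2171/(-6897) + 4030/4365)) - 5809) = -45110 + ((-6493 + (2171*(-1/6897) + 4030*(1/4365))) - 5809) = -45110 + ((-6493 + (-2171/6897 + 806/873)) - 5809) = -45110 + ((-6493 + 1221233/2007027) - 5809) = -45110 + (-13030405078/2007027 - 5809) = -45110 - 24689224921/2007027 = -115226212891/2007027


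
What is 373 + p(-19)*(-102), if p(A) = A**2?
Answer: -36449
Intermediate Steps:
373 + p(-19)*(-102) = 373 + (-19)**2*(-102) = 373 + 361*(-102) = 373 - 36822 = -36449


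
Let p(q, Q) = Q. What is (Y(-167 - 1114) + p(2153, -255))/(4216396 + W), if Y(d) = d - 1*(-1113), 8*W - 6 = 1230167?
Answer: -3384/34961341 ≈ -9.6793e-5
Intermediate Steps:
W = 1230173/8 (W = 3/4 + (1/8)*1230167 = 3/4 + 1230167/8 = 1230173/8 ≈ 1.5377e+5)
Y(d) = 1113 + d (Y(d) = d + 1113 = 1113 + d)
(Y(-167 - 1114) + p(2153, -255))/(4216396 + W) = ((1113 + (-167 - 1114)) - 255)/(4216396 + 1230173/8) = ((1113 - 1281) - 255)/(34961341/8) = (-168 - 255)*(8/34961341) = -423*8/34961341 = -3384/34961341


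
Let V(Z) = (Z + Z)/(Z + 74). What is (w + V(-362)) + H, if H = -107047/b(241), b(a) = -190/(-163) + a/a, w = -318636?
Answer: -9354692275/25416 ≈ -3.6806e+5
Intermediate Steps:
b(a) = 353/163 (b(a) = -190*(-1/163) + 1 = 190/163 + 1 = 353/163)
V(Z) = 2*Z/(74 + Z) (V(Z) = (2*Z)/(74 + Z) = 2*Z/(74 + Z))
H = -17448661/353 (H = -107047/353/163 = -107047*163/353 = -17448661/353 ≈ -49430.)
(w + V(-362)) + H = (-318636 + 2*(-362)/(74 - 362)) - 17448661/353 = (-318636 + 2*(-362)/(-288)) - 17448661/353 = (-318636 + 2*(-362)*(-1/288)) - 17448661/353 = (-318636 + 181/72) - 17448661/353 = -22941611/72 - 17448661/353 = -9354692275/25416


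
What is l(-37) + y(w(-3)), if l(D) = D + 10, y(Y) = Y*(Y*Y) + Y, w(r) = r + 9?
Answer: 195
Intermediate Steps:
w(r) = 9 + r
y(Y) = Y + Y**3 (y(Y) = Y*Y**2 + Y = Y**3 + Y = Y + Y**3)
l(D) = 10 + D
l(-37) + y(w(-3)) = (10 - 37) + ((9 - 3) + (9 - 3)**3) = -27 + (6 + 6**3) = -27 + (6 + 216) = -27 + 222 = 195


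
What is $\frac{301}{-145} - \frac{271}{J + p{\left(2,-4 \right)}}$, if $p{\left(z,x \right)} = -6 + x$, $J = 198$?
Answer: $- \frac{95883}{27260} \approx -3.5174$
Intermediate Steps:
$\frac{301}{-145} - \frac{271}{J + p{\left(2,-4 \right)}} = \frac{301}{-145} - \frac{271}{198 - 10} = 301 \left(- \frac{1}{145}\right) - \frac{271}{198 - 10} = - \frac{301}{145} - \frac{271}{188} = - \frac{95883}{27260}$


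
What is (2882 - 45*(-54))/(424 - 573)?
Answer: -5312/149 ≈ -35.651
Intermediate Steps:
(2882 - 45*(-54))/(424 - 573) = (2882 + 2430)/(-149) = 5312*(-1/149) = -5312/149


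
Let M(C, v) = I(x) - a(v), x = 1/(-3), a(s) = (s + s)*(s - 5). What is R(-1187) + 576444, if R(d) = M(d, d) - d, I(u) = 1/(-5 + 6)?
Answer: -2252176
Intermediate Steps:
a(s) = 2*s*(-5 + s) (a(s) = (2*s)*(-5 + s) = 2*s*(-5 + s))
x = -1/3 ≈ -0.33333
I(u) = 1 (I(u) = 1/1 = 1)
M(C, v) = 1 - 2*v*(-5 + v)
R(d) = 1 - d - 2*d*(-5 + d) (R(d) = (1 - 2*d*(-5 + d)) - d = 1 - d - 2*d*(-5 + d))
R(-1187) + 576444 = (1 - 1*(-1187) - 2*(-1187)*(-5 - 1187)) + 576444 = (1 + 1187 - 2*(-1187)*(-1192)) + 576444 = (1 + 1187 - 2829808) + 576444 = -2828620 + 576444 = -2252176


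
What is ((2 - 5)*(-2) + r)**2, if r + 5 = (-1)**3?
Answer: 0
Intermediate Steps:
r = -6 (r = -5 + (-1)**3 = -5 - 1 = -6)
((2 - 5)*(-2) + r)**2 = ((2 - 5)*(-2) - 6)**2 = (-3*(-2) - 6)**2 = (6 - 6)**2 = 0**2 = 0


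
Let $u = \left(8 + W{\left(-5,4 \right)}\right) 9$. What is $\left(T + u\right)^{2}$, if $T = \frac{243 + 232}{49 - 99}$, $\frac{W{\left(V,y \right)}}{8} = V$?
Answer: $\frac{354025}{4} \approx 88506.0$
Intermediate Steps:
$W{\left(V,y \right)} = 8 V$
$T = - \frac{19}{2}$ ($T = \frac{475}{-50} = 475 \left(- \frac{1}{50}\right) = - \frac{19}{2} \approx -9.5$)
$u = -288$ ($u = \left(8 + 8 \left(-5\right)\right) 9 = \left(8 - 40\right) 9 = \left(-32\right) 9 = -288$)
$\left(T + u\right)^{2} = \left(- \frac{19}{2} - 288\right)^{2} = \left(- \frac{595}{2}\right)^{2} = \frac{354025}{4}$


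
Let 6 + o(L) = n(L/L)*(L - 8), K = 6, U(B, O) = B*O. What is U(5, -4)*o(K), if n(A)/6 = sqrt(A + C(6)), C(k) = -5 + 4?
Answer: 120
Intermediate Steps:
C(k) = -1
n(A) = 6*sqrt(-1 + A) (n(A) = 6*sqrt(A - 1) = 6*sqrt(-1 + A))
o(L) = -6 (o(L) = -6 + (6*sqrt(-1 + L/L))*(L - 8) = -6 + (6*sqrt(-1 + 1))*(-8 + L) = -6 + (6*sqrt(0))*(-8 + L) = -6 + (6*0)*(-8 + L) = -6 + 0*(-8 + L) = -6 + 0 = -6)
U(5, -4)*o(K) = (5*(-4))*(-6) = -20*(-6) = 120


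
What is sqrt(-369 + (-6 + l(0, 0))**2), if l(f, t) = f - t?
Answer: 3*I*sqrt(37) ≈ 18.248*I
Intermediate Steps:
sqrt(-369 + (-6 + l(0, 0))**2) = sqrt(-369 + (-6 + (0 - 1*0))**2) = sqrt(-369 + (-6 + (0 + 0))**2) = sqrt(-369 + (-6 + 0)**2) = sqrt(-369 + (-6)**2) = sqrt(-369 + 36) = sqrt(-333) = 3*I*sqrt(37)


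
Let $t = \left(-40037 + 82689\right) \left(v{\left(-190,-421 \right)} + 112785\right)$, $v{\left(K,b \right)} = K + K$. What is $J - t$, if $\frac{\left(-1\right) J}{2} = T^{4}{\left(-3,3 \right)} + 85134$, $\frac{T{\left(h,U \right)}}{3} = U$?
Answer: $-4794481450$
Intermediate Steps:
$T{\left(h,U \right)} = 3 U$
$v{\left(K,b \right)} = 2 K$
$t = 4794298060$ ($t = \left(-40037 + 82689\right) \left(2 \left(-190\right) + 112785\right) = 42652 \left(-380 + 112785\right) = 42652 \cdot 112405 = 4794298060$)
$J = -183390$ ($J = - 2 \left(\left(3 \cdot 3\right)^{4} + 85134\right) = - 2 \left(9^{4} + 85134\right) = - 2 \left(6561 + 85134\right) = \left(-2\right) 91695 = -183390$)
$J - t = -183390 - 4794298060 = -4794481450$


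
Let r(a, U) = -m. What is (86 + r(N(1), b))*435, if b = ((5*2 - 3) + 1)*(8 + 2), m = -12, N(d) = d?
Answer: 42630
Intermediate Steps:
b = 80 (b = ((10 - 3) + 1)*10 = (7 + 1)*10 = 8*10 = 80)
r(a, U) = 12 (r(a, U) = -1*(-12) = 12)
(86 + r(N(1), b))*435 = (86 + 12)*435 = 98*435 = 42630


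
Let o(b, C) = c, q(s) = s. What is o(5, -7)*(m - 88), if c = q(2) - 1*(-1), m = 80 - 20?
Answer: -84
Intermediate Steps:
m = 60
c = 3 (c = 2 - 1*(-1) = 2 + 1 = 3)
o(b, C) = 3
o(5, -7)*(m - 88) = 3*(60 - 88) = 3*(-28) = -84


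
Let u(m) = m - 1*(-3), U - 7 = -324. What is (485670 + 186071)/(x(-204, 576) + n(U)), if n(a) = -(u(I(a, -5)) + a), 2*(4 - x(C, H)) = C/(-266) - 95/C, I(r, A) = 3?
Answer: 36451353624/17059717 ≈ 2136.7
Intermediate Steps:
U = -317 (U = 7 - 324 = -317)
u(m) = 3 + m (u(m) = m + 3 = 3 + m)
x(C, H) = 4 + C/532 + 95/(2*C) (x(C, H) = 4 - (C/(-266) - 95/C)/2 = 4 - (C*(-1/266) - 95/C)/2 = 4 - (-C/266 - 95/C)/2 = 4 - (-95/C - C/266)/2 = 4 + (C/532 + 95/(2*C)) = 4 + C/532 + 95/(2*C))
n(a) = -6 - a (n(a) = -((3 + 3) + a) = -(6 + a) = -6 - a)
(485670 + 186071)/(x(-204, 576) + n(U)) = (485670 + 186071)/((1/532)*(25270 - 204*(2128 - 204))/(-204) + (-6 - 1*(-317))) = 671741/((1/532)*(-1/204)*(25270 - 204*1924) + (-6 + 317)) = 671741/((1/532)*(-1/204)*(25270 - 392496) + 311) = 671741/((1/532)*(-1/204)*(-367226) + 311) = 671741/(183613/54264 + 311) = 671741/(17059717/54264) = 671741*(54264/17059717) = 36451353624/17059717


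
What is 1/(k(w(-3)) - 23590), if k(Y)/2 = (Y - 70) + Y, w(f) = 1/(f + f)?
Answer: -3/71192 ≈ -4.2140e-5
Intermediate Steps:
w(f) = 1/(2*f)
k(Y) = -140 + 4*Y (k(Y) = 2*((Y - 70) + Y) = 2*((-70 + Y) + Y) = 2*(-70 + 2*Y) = -140 + 4*Y)
1/(k(w(-3)) - 23590) = 1/((-140 + 4*((½)/(-3))) - 23590) = 1/((-140 + 4*((½)*(-⅓))) - 23590) = 1/((-140 + 4*(-⅙)) - 23590) = 1/((-140 - ⅔) - 23590) = 1/(-422/3 - 23590) = 1/(-71192/3) = -3/71192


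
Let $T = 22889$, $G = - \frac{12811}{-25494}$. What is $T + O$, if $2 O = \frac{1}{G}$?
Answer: $\frac{293243726}{12811} \approx 22890.0$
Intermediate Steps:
$G = \frac{12811}{25494}$ ($G = \left(-12811\right) \left(- \frac{1}{25494}\right) = \frac{12811}{25494} \approx 0.50251$)
$O = \frac{12747}{12811}$ ($O = \frac{1}{2 \cdot \frac{12811}{25494}} = \frac{1}{2} \cdot \frac{25494}{12811} = \frac{12747}{12811} \approx 0.995$)
$T + O = 22889 + \frac{12747}{12811} = \frac{293243726}{12811}$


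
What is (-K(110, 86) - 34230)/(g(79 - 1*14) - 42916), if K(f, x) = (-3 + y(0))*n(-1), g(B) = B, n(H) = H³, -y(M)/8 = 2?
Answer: 34249/42851 ≈ 0.79926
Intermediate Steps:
y(M) = -16 (y(M) = -8*2 = -16)
K(f, x) = 19 (K(f, x) = (-3 - 16)*(-1)³ = -19*(-1) = 19)
(-K(110, 86) - 34230)/(g(79 - 1*14) - 42916) = (-1*19 - 34230)/((79 - 1*14) - 42916) = (-19 - 34230)/((79 - 14) - 42916) = -34249/(65 - 42916) = -34249/(-42851) = -34249*(-1/42851) = 34249/42851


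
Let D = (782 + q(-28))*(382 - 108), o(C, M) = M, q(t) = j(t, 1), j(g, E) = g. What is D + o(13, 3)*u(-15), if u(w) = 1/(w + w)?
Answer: 2065959/10 ≈ 2.0660e+5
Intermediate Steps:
q(t) = t
u(w) = 1/(2*w)
D = 206596 (D = (782 - 28)*(382 - 108) = 754*274 = 206596)
D + o(13, 3)*u(-15) = 206596 + 3*((½)/(-15)) = 206596 + 3*((½)*(-1/15)) = 206596 + 3*(-1/30) = 206596 - ⅒ = 2065959/10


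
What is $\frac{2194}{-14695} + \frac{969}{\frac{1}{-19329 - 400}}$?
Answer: $- \frac{280930209889}{14695} \approx -1.9117 \cdot 10^{7}$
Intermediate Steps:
$\frac{2194}{-14695} + \frac{969}{\frac{1}{-19329 - 400}} = 2194 \left(- \frac{1}{14695}\right) + \frac{969}{\frac{1}{-19729}} = - \frac{2194}{14695} + \frac{969}{- \frac{1}{19729}} = - \frac{2194}{14695} + 969 \left(-19729\right) = - \frac{2194}{14695} - 19117401 = - \frac{280930209889}{14695}$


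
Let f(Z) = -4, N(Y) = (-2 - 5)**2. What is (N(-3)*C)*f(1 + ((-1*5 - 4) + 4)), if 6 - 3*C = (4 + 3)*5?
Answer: 5684/3 ≈ 1894.7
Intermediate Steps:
N(Y) = 49 (N(Y) = (-7)**2 = 49)
C = -29/3 (C = 2 - (4 + 3)*5/3 = 2 - 7*5/3 = 2 - 1/3*35 = 2 - 35/3 = -29/3 ≈ -9.6667)
(N(-3)*C)*f(1 + ((-1*5 - 4) + 4)) = (49*(-29/3))*(-4) = -1421/3*(-4) = 5684/3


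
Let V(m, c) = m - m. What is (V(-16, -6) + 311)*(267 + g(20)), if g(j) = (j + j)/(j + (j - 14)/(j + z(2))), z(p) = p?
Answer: 18654091/223 ≈ 83651.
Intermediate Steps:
V(m, c) = 0
g(j) = 2*j/(j + (-14 + j)/(2 + j)) (g(j) = (j + j)/(j + (j - 14)/(j + 2)) = (2*j)/(j + (-14 + j)/(2 + j)) = 2*j/(j + (-14 + j)/(2 + j)))
(V(-16, -6) + 311)*(267 + g(20)) = (0 + 311)*(267 + 2*20*(2 + 20)/(-14 + 20² + 3*20)) = 311*(267 + 2*20*22/(-14 + 400 + 60)) = 311*(267 + 2*20*22/446) = 311*(267 + 2*20*(1/446)*22) = 311*(267 + 440/223) = 311*(59981/223) = 18654091/223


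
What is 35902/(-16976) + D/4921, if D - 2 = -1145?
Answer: -98038655/41769448 ≈ -2.3471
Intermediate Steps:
D = -1143 (D = 2 - 1145 = -1143)
35902/(-16976) + D/4921 = 35902/(-16976) - 1143/4921 = 35902*(-1/16976) - 1143*1/4921 = -17951/8488 - 1143/4921 = -98038655/41769448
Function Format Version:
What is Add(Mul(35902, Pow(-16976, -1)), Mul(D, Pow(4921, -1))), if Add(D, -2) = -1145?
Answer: Rational(-98038655, 41769448) ≈ -2.3471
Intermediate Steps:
D = -1143 (D = Add(2, -1145) = -1143)
Add(Mul(35902, Pow(-16976, -1)), Mul(D, Pow(4921, -1))) = Add(Mul(35902, Pow(-16976, -1)), Mul(-1143, Pow(4921, -1))) = Add(Mul(35902, Rational(-1, 16976)), Mul(-1143, Rational(1, 4921))) = Add(Rational(-17951, 8488), Rational(-1143, 4921)) = Rational(-98038655, 41769448)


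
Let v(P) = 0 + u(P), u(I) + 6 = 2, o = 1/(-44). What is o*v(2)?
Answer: 1/11 ≈ 0.090909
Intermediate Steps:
o = -1/44 ≈ -0.022727
u(I) = -4 (u(I) = -6 + 2 = -4)
v(P) = -4 (v(P) = 0 - 4 = -4)
o*v(2) = -1/44*(-4) = 1/11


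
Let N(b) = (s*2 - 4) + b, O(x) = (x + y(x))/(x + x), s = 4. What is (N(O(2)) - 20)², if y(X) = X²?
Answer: 841/4 ≈ 210.25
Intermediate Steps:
O(x) = (x + x²)/(2*x) (O(x) = (x + x²)/(x + x) = (x + x²)/((2*x)) = (x + x²)*(1/(2*x)) = (x + x²)/(2*x))
N(b) = 4 + b (N(b) = (4*2 - 4) + b = (8 - 4) + b = 4 + b)
(N(O(2)) - 20)² = ((4 + (½ + (½)*2)) - 20)² = ((4 + (½ + 1)) - 20)² = ((4 + 3/2) - 20)² = (11/2 - 20)² = (-29/2)² = 841/4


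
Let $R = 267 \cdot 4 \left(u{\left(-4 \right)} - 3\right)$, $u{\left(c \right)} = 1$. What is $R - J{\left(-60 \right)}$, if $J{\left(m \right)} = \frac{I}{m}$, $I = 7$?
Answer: $- \frac{128153}{60} \approx -2135.9$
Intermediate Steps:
$R = -2136$ ($R = 267 \cdot 4 \left(1 - 3\right) = 267 \cdot 4 \left(-2\right) = 267 \left(-8\right) = -2136$)
$J{\left(m \right)} = \frac{7}{m}$
$R - J{\left(-60 \right)} = -2136 - \frac{7}{-60} = -2136 - 7 \left(- \frac{1}{60}\right) = -2136 - - \frac{7}{60} = -2136 + \frac{7}{60} = - \frac{128153}{60}$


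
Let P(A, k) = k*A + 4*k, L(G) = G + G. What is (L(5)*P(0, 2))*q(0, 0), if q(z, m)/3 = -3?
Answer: -720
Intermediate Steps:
q(z, m) = -9 (q(z, m) = 3*(-3) = -9)
L(G) = 2*G
P(A, k) = 4*k + A*k (P(A, k) = A*k + 4*k = 4*k + A*k)
(L(5)*P(0, 2))*q(0, 0) = ((2*5)*(2*(4 + 0)))*(-9) = (10*(2*4))*(-9) = (10*8)*(-9) = 80*(-9) = -720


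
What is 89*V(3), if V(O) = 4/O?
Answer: 356/3 ≈ 118.67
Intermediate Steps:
89*V(3) = 89*(4/3) = 356/3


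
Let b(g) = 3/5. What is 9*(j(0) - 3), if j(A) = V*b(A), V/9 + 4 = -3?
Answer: -1836/5 ≈ -367.20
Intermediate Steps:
b(g) = ⅗ (b(g) = 3*(⅕) = ⅗)
V = -63 (V = -36 + 9*(-3) = -36 - 27 = -63)
j(A) = -189/5 (j(A) = -63*⅗ = -189/5)
9*(j(0) - 3) = 9*(-189/5 - 3) = 9*(-204/5) = -1836/5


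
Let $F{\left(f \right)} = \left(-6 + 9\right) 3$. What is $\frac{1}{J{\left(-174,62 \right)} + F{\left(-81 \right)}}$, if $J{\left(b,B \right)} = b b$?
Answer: $\frac{1}{30285} \approx 3.302 \cdot 10^{-5}$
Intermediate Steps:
$J{\left(b,B \right)} = b^{2}$
$F{\left(f \right)} = 9$ ($F{\left(f \right)} = 3 \cdot 3 = 9$)
$\frac{1}{J{\left(-174,62 \right)} + F{\left(-81 \right)}} = \frac{1}{\left(-174\right)^{2} + 9} = \frac{1}{30276 + 9} = \frac{1}{30285}$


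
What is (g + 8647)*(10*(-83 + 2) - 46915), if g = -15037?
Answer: 304962750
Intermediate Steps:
(g + 8647)*(10*(-83 + 2) - 46915) = (-15037 + 8647)*(10*(-83 + 2) - 46915) = -6390*(10*(-81) - 46915) = -6390*(-810 - 46915) = -6390*(-47725) = 304962750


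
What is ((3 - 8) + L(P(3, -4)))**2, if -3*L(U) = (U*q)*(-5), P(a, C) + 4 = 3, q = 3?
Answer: 100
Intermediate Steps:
P(a, C) = -1 (P(a, C) = -4 + 3 = -1)
L(U) = 5*U (L(U) = -U*3*(-5)/3 = -3*U*(-5)/3 = -(-5)*U = 5*U)
((3 - 8) + L(P(3, -4)))**2 = ((3 - 8) + 5*(-1))**2 = (-5 - 5)**2 = (-10)**2 = 100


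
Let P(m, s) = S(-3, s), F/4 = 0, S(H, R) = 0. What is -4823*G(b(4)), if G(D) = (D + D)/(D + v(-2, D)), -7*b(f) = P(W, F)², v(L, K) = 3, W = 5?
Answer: 0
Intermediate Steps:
F = 0 (F = 4*0 = 0)
P(m, s) = 0
b(f) = 0 (b(f) = -⅐*0² = -⅐*0 = 0)
G(D) = 2*D/(3 + D) (G(D) = (D + D)/(D + 3) = (2*D)/(3 + D) = 2*D/(3 + D))
-4823*G(b(4)) = -9646*0/(3 + 0) = -9646*0/3 = -4823*0 = 0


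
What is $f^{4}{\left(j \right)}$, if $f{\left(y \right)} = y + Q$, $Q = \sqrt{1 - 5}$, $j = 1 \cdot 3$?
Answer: $-119 + 120 i \approx -119.0 + 120.0 i$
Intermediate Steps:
$j = 3$
$Q = 2 i$ ($Q = \sqrt{-4} = 2 i \approx 2.0 i$)
$f{\left(y \right)} = y + 2 i$
$f^{4}{\left(j \right)} = \left(3 + 2 i\right)^{4}$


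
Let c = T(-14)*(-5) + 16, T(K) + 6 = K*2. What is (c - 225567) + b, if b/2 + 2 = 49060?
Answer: -127265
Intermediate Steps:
T(K) = -6 + 2*K (T(K) = -6 + K*2 = -6 + 2*K)
b = 98116 (b = -4 + 2*49060 = -4 + 98120 = 98116)
c = 186 (c = (-6 + 2*(-14))*(-5) + 16 = (-6 - 28)*(-5) + 16 = -34*(-5) + 16 = 170 + 16 = 186)
(c - 225567) + b = (186 - 225567) + 98116 = -225381 + 98116 = -127265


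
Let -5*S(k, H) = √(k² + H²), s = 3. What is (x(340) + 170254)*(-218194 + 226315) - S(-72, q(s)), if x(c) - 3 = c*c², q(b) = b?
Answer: 320570441097 + 3*√577/5 ≈ 3.2057e+11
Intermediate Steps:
x(c) = 3 + c³ (x(c) = 3 + c*c² = 3 + c³)
S(k, H) = -√(H² + k²)/5 (S(k, H) = -√(k² + H²)/5 = -√(H² + k²)/5)
(x(340) + 170254)*(-218194 + 226315) - S(-72, q(s)) = ((3 + 340³) + 170254)*(-218194 + 226315) - (-1)*√(3² + (-72)²)/5 = ((3 + 39304000) + 170254)*8121 - (-1)*√(9 + 5184)/5 = (39304003 + 170254)*8121 - (-1)*√5193/5 = 39474257*8121 - (-1)*3*√577/5 = 320570441097 - (-3)*√577/5 = 320570441097 + 3*√577/5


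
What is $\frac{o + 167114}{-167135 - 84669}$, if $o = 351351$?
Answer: $- \frac{518465}{251804} \approx -2.059$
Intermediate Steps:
$\frac{o + 167114}{-167135 - 84669} = \frac{351351 + 167114}{-167135 - 84669} = \frac{518465}{-251804} = 518465 \left(- \frac{1}{251804}\right) = - \frac{518465}{251804}$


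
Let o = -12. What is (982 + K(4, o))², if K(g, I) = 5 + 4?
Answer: 982081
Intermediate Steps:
K(g, I) = 9
(982 + K(4, o))² = (982 + 9)² = 991² = 982081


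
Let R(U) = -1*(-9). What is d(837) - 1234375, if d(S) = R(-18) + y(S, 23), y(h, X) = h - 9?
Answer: -1233538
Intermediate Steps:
R(U) = 9
y(h, X) = -9 + h
d(S) = S (d(S) = 9 + (-9 + S) = S)
d(837) - 1234375 = 837 - 1234375 = -1233538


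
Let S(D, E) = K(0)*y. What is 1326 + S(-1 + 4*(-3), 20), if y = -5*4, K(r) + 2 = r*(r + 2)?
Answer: 1366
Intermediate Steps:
K(r) = -2 + r*(2 + r) (K(r) = -2 + r*(r + 2) = -2 + r*(2 + r))
y = -20
S(D, E) = 40 (S(D, E) = (-2 + 0**2 + 2*0)*(-20) = (-2 + 0 + 0)*(-20) = -2*(-20) = 40)
1326 + S(-1 + 4*(-3), 20) = 1326 + 40 = 1366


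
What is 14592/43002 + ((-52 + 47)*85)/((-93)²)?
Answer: 5996131/20662461 ≈ 0.29019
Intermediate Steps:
14592/43002 + ((-52 + 47)*85)/((-93)²) = 14592*(1/43002) - 5*85/8649 = 2432/7167 - 425*1/8649 = 2432/7167 - 425/8649 = 5996131/20662461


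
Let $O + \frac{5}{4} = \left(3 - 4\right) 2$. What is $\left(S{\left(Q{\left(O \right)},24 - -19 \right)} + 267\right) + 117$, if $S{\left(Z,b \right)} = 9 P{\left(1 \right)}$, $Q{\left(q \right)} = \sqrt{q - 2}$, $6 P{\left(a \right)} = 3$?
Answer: $\frac{777}{2} \approx 388.5$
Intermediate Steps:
$P{\left(a \right)} = \frac{1}{2}$ ($P{\left(a \right)} = \frac{1}{6} \cdot 3 = \frac{1}{2}$)
$O = - \frac{13}{4}$ ($O = - \frac{5}{4} + \left(3 - 4\right) 2 = - \frac{5}{4} - 2 = - \frac{13}{4} \approx -3.25$)
$Q{\left(q \right)} = \sqrt{-2 + q}$
$S{\left(Z,b \right)} = \frac{9}{2}$ ($S{\left(Z,b \right)} = 9 \cdot \frac{1}{2} = \frac{9}{2}$)
$\left(S{\left(Q{\left(O \right)},24 - -19 \right)} + 267\right) + 117 = \left(\frac{9}{2} + 267\right) + 117 = \frac{543}{2} + 117 = \frac{777}{2}$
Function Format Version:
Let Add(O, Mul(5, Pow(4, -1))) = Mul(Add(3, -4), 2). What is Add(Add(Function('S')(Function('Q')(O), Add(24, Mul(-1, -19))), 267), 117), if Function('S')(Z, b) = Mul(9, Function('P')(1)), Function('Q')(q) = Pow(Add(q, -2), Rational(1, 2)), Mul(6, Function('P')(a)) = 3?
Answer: Rational(777, 2) ≈ 388.50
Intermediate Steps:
Function('P')(a) = Rational(1, 2) (Function('P')(a) = Mul(Rational(1, 6), 3) = Rational(1, 2))
O = Rational(-13, 4) (O = Add(Rational(-5, 4), Mul(Add(3, -4), 2)) = Add(Rational(-5, 4), Mul(-1, 2)) = Add(Rational(-5, 4), -2) = Rational(-13, 4) ≈ -3.2500)
Function('Q')(q) = Pow(Add(-2, q), Rational(1, 2))
Function('S')(Z, b) = Rational(9, 2) (Function('S')(Z, b) = Mul(9, Rational(1, 2)) = Rational(9, 2))
Add(Add(Function('S')(Function('Q')(O), Add(24, Mul(-1, -19))), 267), 117) = Add(Add(Rational(9, 2), 267), 117) = Add(Rational(543, 2), 117) = Rational(777, 2)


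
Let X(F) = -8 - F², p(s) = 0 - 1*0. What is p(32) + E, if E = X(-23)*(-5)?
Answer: 2685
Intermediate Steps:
p(s) = 0 (p(s) = 0 + 0 = 0)
E = 2685 (E = (-8 - 1*(-23)²)*(-5) = (-8 - 1*529)*(-5) = (-8 - 529)*(-5) = -537*(-5) = 2685)
p(32) + E = 0 + 2685 = 2685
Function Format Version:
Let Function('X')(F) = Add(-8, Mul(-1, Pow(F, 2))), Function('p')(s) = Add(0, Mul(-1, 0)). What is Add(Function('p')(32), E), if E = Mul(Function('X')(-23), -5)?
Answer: 2685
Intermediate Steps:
Function('p')(s) = 0 (Function('p')(s) = Add(0, 0) = 0)
E = 2685 (E = Mul(Add(-8, Mul(-1, Pow(-23, 2))), -5) = Mul(Add(-8, Mul(-1, 529)), -5) = Mul(Add(-8, -529), -5) = Mul(-537, -5) = 2685)
Add(Function('p')(32), E) = Add(0, 2685) = 2685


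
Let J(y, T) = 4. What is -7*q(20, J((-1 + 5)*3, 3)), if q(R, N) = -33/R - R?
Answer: 3031/20 ≈ 151.55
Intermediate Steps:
q(R, N) = -R - 33/R
-7*q(20, J((-1 + 5)*3, 3)) = -7*(-1*20 - 33/20) = -7*(-20 - 33*1/20) = -7*(-20 - 33/20) = -7*(-433/20) = 3031/20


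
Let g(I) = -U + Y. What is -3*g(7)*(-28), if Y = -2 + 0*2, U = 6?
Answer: -672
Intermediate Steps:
Y = -2 (Y = -2 + 0 = -2)
g(I) = -8 (g(I) = -1*6 - 2 = -6 - 2 = -8)
-3*g(7)*(-28) = -3*(-8)*(-28) = 24*(-28) = -672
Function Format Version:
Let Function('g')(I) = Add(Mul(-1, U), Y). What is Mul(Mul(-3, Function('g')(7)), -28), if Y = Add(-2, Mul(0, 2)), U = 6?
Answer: -672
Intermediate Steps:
Y = -2 (Y = Add(-2, 0) = -2)
Function('g')(I) = -8 (Function('g')(I) = Add(Mul(-1, 6), -2) = Add(-6, -2) = -8)
Mul(Mul(-3, Function('g')(7)), -28) = Mul(Mul(-3, -8), -28) = Mul(24, -28) = -672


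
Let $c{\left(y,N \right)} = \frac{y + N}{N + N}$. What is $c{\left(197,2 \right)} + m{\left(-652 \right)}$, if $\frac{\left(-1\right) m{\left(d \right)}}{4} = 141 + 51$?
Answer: $- \frac{2873}{4} \approx -718.25$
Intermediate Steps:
$c{\left(y,N \right)} = \frac{N + y}{2 N}$
$m{\left(d \right)} = -768$ ($m{\left(d \right)} = - 4 \left(141 + 51\right) = \left(-4\right) 192 = -768$)
$c{\left(197,2 \right)} + m{\left(-652 \right)} = \frac{2 + 197}{2 \cdot 2} - 768 = \frac{1}{2} \cdot \frac{1}{2} \cdot 199 - 768 = \frac{199}{4} - 768 = - \frac{2873}{4}$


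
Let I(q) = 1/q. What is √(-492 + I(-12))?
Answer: I*√17715/6 ≈ 22.183*I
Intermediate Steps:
√(-492 + I(-12)) = √(-492 + 1/(-12)) = √(-492 - 1/12) = √(-5905/12) = I*√17715/6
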